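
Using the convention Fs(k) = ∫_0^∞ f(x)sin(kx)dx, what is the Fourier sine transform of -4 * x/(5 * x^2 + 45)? -2 * pi * exp(-3 * k)/5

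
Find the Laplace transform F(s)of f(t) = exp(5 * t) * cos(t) (s - 5)/((s - 5)^2+1)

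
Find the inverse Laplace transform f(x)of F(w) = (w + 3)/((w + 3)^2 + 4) exp(-3*x)*cos(2*x)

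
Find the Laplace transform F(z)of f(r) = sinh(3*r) 3/(z^2-9)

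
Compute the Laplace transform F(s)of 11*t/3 11/(3*s^2)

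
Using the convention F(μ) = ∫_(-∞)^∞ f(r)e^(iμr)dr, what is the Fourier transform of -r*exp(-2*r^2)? -sqrt(2)*I*sqrt(pi)*μ*exp(-μ^2/8)/8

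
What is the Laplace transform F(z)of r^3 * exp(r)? 6/(z - 1)^4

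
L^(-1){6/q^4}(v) v^3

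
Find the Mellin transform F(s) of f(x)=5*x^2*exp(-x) 5*gamma(s + 2) 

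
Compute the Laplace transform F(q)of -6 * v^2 -12/q^3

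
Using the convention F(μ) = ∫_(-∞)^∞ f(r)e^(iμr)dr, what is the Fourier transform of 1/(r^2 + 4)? pi*exp(-2*Abs(μ))/2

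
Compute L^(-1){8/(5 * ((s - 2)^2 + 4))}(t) 4 * exp(2 * t) * sin(2 * t)/5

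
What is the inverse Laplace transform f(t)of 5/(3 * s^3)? 5 * t^2/6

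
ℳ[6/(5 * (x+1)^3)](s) 3 * pi * (s - 2) * (s - 1)/(5 * sin(pi * s))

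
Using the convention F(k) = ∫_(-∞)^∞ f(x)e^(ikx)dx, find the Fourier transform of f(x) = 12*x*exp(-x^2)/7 6*I*sqrt(pi)*k*exp(-k^2/4)/7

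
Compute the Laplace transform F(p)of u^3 6/p^4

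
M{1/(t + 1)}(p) pi*csc(pi*p)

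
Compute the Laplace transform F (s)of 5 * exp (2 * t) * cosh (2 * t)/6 5 * (s - 2)/ (6 * s * (s - 4))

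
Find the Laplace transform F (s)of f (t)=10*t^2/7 20/ (7*s^3)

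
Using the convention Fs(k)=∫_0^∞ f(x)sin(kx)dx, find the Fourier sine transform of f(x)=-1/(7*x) -pi/14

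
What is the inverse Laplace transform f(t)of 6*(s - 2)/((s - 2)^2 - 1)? 6*exp(2*t)*cosh(t)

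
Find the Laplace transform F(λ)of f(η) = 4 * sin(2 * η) 8/(λ^2 + 4)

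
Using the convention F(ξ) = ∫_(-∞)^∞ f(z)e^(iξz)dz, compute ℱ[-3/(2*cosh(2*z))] -3*pi/(4*cosh(pi*ξ/4))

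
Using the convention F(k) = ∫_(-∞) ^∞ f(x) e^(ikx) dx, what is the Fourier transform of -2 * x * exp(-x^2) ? -I * sqrt(pi) * k * exp(-k^2/4) 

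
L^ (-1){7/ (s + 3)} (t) 7 * exp (-3 * t)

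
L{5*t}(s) 5/s^2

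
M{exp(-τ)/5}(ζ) gamma(ζ)/5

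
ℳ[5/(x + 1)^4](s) 5 * gamma(s) * gamma(4 - s)/6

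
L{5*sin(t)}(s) 5/(s^2 + 1)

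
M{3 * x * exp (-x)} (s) 3 * gamma (s + 1)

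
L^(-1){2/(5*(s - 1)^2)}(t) 2*t*exp(t)/5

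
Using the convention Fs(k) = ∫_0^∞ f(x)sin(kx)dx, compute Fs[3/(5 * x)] 3 * pi/10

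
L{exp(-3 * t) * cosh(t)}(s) (s+3)/((s+3)^2 - 1)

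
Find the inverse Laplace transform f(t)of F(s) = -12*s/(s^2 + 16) -12*cos(4*t)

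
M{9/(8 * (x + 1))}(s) 9 * pi * csc(pi * s)/8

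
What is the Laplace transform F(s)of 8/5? 8/(5 * s)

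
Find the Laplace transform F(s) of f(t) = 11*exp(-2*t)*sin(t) 11/((s + 2) ^2 + 1) 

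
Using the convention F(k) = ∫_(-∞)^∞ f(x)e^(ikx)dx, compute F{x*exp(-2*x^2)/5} sqrt(2)*I*sqrt(pi)*k*exp(-k^2/8)/40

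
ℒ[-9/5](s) -9/ (5 * s)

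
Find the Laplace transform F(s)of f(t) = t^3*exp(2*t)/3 2/(s - 2)^4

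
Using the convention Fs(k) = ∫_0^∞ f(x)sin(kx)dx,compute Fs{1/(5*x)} pi/10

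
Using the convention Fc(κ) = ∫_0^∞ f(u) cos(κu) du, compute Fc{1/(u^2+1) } pi*exp(-κ) /2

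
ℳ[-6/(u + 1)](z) -6*pi*csc(pi*z)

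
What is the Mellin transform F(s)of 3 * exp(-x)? 3 * gamma(s)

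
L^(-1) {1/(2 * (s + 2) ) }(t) exp(-2 * t) /2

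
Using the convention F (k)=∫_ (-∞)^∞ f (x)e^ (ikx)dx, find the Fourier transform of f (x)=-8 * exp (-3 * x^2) -8 * sqrt (3) * sqrt (pi) * exp (-k^2/12)/3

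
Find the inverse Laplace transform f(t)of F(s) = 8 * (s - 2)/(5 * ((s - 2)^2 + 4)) 8 * exp(2 * t) * cos(2 * t)/5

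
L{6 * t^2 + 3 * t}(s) 12/s^3 + 3/s^2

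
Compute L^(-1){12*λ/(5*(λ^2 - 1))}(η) 12*cosh(η)/5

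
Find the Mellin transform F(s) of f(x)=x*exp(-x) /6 gamma(s + 1) /6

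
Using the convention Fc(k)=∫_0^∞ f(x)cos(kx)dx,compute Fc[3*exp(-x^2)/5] 3*sqrt(pi)*exp(-k^2/4)/10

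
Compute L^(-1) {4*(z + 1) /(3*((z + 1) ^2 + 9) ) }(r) 4*exp(-r)*cos(3*r) /3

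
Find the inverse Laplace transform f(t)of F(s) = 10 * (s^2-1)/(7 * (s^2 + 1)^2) 10 * t * cos(t)/7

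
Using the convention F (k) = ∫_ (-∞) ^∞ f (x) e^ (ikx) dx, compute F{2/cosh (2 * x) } pi/cosh (pi * k/4) 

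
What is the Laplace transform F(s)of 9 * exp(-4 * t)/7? 9/(7 * (s+4))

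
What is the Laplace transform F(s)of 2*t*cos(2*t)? 2*(s^2-4)/(s^2+4)^2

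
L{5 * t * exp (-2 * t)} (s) 5/ (s + 2)^2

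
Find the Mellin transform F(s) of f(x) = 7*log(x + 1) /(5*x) -7*pi*csc(pi*s) /(5*s - 5) 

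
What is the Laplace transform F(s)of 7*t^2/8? 7/(4*s^3)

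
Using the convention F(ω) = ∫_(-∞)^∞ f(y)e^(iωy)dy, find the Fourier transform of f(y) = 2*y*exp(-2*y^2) sqrt(2)*I*sqrt(pi)*ω*exp(-ω^2/8)/4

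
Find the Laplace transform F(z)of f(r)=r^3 6/z^4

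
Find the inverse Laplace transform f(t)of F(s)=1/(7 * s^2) t/7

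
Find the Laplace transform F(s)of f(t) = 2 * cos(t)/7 2 * s/(7 * (s^2+1))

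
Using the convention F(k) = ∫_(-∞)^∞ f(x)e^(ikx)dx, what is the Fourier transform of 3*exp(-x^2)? 3*sqrt(pi)*exp(-k^2/4)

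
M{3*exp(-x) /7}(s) 3*gamma(s) /7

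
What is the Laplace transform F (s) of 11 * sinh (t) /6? 11/ (6 * (s^2 - 1) ) 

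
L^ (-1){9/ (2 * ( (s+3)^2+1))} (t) 9 * exp (-3 * t) * sin (t)/2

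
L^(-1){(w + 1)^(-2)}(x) x * exp(-x)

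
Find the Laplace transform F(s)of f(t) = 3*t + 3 3/s^2 + 3/s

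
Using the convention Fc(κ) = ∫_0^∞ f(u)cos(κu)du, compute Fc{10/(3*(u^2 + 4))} 5*pi*exp(-2*κ)/6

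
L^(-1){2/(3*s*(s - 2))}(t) 2*exp(t)*sinh(t)/3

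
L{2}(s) 2/s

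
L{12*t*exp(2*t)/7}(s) 12/(7*(s - 2)^2)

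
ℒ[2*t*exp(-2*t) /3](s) 2/(3*(s + 2) ^2) 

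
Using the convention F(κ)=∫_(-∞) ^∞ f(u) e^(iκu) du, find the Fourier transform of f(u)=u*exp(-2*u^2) sqrt(2)*I*sqrt(pi)*κ*exp(-κ^2/8) /8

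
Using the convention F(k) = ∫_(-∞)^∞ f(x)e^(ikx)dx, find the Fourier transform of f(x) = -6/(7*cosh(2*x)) -3*pi/(7*cosh(pi*k/4))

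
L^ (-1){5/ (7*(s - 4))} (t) 5*exp (4*t)/7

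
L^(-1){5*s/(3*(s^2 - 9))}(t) 5*cosh(3*t)/3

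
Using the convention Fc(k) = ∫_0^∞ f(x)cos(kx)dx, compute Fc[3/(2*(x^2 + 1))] 3*pi*exp(-k)/4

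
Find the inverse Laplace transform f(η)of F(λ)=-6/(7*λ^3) -3*η^2/7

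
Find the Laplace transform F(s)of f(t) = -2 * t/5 -2/(5 * s^2)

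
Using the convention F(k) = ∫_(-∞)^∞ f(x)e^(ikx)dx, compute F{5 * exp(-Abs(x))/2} 5/(k^2 + 1)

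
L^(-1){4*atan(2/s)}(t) 4*sin(2*t)/t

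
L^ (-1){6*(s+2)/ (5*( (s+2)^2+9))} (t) 6*exp (-2*t)*cos (3*t)/5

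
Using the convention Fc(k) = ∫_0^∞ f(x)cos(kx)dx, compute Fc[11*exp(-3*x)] 33/(k^2 + 9)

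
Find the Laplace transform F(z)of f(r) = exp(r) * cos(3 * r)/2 (z - 1)/(2 * ((z - 1)^2 + 9))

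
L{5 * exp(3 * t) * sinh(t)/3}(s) 5/(3 * ((s - 3)^2-1))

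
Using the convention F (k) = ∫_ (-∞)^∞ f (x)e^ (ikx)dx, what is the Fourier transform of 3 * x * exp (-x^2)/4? 3 * I * sqrt (pi) * k * exp (-k^2/4)/8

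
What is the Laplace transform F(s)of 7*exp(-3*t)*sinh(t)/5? 7/(5*((s+3)^2 - 1))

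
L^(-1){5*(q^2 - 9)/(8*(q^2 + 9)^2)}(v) 5*v*cos(3*v)/8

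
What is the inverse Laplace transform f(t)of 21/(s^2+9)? 7*sin(3*t)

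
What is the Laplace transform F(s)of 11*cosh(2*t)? 11*s/(s^2 - 4)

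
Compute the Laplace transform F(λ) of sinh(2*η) 2/(λ^2 - 4) 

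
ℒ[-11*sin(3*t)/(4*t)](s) -11*atan(3/s)/4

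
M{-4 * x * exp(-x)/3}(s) -4 * gamma(s + 1)/3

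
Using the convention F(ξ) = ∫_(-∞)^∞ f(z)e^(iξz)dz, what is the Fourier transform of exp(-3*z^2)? sqrt(3)*sqrt(pi)*exp(-ξ^2/12)/3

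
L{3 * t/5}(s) 3/(5 * s^2)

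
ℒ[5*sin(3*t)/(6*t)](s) 5*atan(3/s)/6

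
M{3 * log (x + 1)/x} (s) -3 * pi * csc (pi * s)/ (s - 1)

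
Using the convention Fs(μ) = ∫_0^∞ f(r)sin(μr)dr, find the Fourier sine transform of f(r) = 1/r pi/2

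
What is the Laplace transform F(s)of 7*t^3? 42/s^4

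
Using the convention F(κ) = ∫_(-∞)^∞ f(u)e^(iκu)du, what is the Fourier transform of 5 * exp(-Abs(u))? 10/(κ^2 + 1)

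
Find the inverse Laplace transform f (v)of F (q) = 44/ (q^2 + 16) 11 * sin (4 * v)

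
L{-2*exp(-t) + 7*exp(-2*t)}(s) 7/(s + 2) - 2/(s + 1)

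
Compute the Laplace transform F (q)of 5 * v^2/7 10/ (7 * q^3)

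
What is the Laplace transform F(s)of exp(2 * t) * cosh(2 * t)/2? (s - 2)/(2 * s * (s - 4))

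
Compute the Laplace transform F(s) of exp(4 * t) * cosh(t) (s - 4) /((s - 4) ^2 - 1) 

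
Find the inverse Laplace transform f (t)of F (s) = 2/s 2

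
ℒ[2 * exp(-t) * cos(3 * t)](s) 2 * (s + 1)/((s + 1)^2 + 9)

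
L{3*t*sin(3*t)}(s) 18*s/(s^2 + 9)^2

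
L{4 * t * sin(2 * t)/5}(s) 16 * s/(5 * (s^2+4)^2)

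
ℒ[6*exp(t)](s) 6/(s - 1)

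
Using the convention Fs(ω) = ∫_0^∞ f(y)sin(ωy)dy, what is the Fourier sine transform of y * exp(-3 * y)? 6 * ω/(ω^2 + 9)^2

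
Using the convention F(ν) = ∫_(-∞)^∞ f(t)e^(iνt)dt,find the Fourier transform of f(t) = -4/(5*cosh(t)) -4*pi/(5*cosh(pi*ν/2))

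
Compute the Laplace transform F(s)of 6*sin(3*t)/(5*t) 6*atan(3/s)/5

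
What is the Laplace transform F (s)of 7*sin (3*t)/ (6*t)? 7*atan (3/s)/6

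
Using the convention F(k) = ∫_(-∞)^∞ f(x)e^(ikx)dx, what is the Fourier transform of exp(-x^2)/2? sqrt(pi) * exp(-k^2/4)/2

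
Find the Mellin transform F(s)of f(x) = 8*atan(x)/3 -4*pi*sec(pi*s/2)/(3*s)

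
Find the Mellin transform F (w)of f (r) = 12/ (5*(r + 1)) 12*pi*csc (pi*w)/5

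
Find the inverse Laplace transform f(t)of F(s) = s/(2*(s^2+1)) cos(t)/2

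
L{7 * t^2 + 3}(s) 14/s^3 + 3/s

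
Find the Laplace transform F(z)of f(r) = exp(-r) 1/(z+1)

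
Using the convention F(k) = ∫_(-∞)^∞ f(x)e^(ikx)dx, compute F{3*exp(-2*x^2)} 3*sqrt(2)*sqrt(pi)*exp(-k^2/8)/2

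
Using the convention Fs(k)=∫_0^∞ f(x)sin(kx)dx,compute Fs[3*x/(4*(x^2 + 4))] 3*pi*exp(-2*k)/8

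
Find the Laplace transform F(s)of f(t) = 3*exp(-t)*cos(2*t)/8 3*(s + 1)/(8*((s + 1)^2 + 4))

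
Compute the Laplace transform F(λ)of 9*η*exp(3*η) 9/(λ - 3)^2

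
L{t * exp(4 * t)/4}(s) 1/(4 * (s - 4)^2)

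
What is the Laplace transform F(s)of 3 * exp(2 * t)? 3/(s - 2)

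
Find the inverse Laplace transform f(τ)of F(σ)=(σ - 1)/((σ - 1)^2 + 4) exp(τ)*cos(2*τ)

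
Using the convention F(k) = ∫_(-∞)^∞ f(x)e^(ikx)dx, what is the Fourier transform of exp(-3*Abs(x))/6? 1/(k^2 + 9)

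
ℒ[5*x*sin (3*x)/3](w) 10*w/ (w^2 + 9)^2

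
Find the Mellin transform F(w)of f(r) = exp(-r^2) gamma(w/2)/2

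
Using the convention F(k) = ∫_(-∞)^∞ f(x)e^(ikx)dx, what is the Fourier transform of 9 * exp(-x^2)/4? 9 * sqrt(pi) * exp(-k^2/4)/4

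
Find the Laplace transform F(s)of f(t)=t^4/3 8/s^5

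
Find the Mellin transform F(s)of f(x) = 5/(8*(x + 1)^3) 5*pi*(s - 2)*(s - 1)/(16*sin(pi*s))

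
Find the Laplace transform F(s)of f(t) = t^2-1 2/s^3-1/s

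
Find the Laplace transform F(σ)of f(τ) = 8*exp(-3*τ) 8/(σ + 3)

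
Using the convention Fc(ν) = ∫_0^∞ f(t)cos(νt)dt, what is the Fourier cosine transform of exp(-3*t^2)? sqrt(3)*sqrt(pi)*exp(-ν^2/12)/6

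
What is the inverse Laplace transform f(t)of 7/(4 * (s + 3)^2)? 7 * t * exp(-3 * t)/4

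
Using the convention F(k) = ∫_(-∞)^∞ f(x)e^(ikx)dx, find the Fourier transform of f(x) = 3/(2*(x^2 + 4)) 3*pi*exp(-2*Abs(k))/4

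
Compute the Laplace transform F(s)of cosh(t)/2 s/(2*(s^2 - 1))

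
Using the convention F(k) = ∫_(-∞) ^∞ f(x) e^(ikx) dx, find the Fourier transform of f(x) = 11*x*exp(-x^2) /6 11*I*sqrt(pi)*k*exp(-k^2/4) /12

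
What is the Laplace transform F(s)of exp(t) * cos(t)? (s - 1)/((s - 1)^2+1)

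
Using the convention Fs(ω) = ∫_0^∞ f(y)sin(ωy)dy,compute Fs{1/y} pi/2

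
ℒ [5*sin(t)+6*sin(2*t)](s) 12/(s^2+4)+5/(s^2+1)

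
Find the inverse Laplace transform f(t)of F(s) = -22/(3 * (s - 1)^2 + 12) -11 * exp(t) * sin(2 * t)/3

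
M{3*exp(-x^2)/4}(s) 3*gamma(s/2)/8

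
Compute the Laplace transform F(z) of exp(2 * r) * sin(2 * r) 2/((z - 2) ^2 + 4) 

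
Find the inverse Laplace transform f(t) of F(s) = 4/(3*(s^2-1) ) 4*sinh(t) /3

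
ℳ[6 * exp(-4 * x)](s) 6 * gamma(s)/2^(2 * s)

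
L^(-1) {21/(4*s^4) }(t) 7*t^3/8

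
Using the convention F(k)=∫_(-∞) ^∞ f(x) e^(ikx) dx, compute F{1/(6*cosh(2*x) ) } pi/(12*cosh(pi*k/4) ) 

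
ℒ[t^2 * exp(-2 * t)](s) 2/(s + 2)^3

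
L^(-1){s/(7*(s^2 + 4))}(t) cos(2*t)/7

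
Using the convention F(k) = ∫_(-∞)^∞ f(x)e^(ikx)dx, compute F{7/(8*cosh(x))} 7*pi/(8*cosh(pi*k/2))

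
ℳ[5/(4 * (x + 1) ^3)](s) 5 * pi * (s - 2) * (s - 1) /(8 * sin(pi * s) ) 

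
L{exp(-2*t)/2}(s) 1/(2*(s + 2))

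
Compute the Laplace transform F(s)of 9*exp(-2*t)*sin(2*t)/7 18/(7*((s + 2)^2 + 4))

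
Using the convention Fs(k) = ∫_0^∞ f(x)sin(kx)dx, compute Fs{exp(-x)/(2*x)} atan(k)/2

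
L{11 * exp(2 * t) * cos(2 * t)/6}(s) 11 * (s - 2)/(6 * ((s - 2)^2+4))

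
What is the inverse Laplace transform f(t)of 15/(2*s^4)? 5*t^3/4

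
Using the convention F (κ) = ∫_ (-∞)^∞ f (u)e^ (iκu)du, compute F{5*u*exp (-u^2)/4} 5*I*sqrt (pi)*κ*exp (-κ^2/4)/8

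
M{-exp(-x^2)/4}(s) -gamma(s/2)/8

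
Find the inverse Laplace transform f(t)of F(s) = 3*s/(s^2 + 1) 3*cos(t)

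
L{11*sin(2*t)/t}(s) 11*atan(2/s)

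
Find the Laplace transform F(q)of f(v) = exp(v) 1/(q - 1)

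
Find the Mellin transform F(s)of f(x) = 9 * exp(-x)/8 9 * gamma(s)/8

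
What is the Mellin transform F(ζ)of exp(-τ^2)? gamma(ζ/2)/2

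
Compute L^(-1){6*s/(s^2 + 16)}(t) 6*cos(4*t)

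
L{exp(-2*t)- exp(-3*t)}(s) 1/(s + 2) - 1/(s + 3)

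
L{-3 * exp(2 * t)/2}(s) -3/(2 * s - 4)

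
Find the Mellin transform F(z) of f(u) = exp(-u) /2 gamma(z) /2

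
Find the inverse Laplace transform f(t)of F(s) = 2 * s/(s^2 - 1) 2 * cosh(t)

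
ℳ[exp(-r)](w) gamma(w)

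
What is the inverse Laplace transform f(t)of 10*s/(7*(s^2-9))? 10*cosh(3*t)/7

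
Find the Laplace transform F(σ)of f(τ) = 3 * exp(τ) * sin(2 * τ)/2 3/((σ - 1)^2+4)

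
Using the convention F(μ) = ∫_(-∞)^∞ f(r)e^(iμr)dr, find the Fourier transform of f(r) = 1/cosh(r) pi/cosh(pi * μ/2)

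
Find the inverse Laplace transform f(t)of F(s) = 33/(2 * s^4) 11 * t^3/4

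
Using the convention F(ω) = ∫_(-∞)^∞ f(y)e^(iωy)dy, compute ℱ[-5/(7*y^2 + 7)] -5*pi*exp(-Abs(ω))/7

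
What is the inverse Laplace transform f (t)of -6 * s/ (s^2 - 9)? -6 * cosh (3 * t)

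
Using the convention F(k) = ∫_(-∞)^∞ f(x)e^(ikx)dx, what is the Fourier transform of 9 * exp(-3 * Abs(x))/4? 27/(2 * (k^2+9))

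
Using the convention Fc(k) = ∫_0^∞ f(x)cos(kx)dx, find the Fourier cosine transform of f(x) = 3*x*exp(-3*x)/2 3*(9 - k^2)/(2*(k^2+9)^2)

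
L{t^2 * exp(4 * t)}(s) 2/(s - 4)^3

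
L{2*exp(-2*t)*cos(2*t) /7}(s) 2*(s + 2) /(7*((s + 2) ^2 + 4) ) 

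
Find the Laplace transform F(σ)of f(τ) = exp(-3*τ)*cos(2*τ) (σ+3)/((σ+3)^2+4)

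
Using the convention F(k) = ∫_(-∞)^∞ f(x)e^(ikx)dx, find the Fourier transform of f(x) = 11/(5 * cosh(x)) 11 * pi/(5 * cosh(pi * k/2))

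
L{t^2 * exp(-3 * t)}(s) 2/(s + 3)^3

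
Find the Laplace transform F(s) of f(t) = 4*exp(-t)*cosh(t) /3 4*(s + 1) /(3*s*(s + 2) ) 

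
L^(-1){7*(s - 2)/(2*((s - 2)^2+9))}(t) 7*exp(2*t)*cos(3*t)/2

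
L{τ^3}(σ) 6/σ^4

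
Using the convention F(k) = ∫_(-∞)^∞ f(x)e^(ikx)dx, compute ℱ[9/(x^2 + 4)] 9 * pi * exp(-2 * Abs(k))/2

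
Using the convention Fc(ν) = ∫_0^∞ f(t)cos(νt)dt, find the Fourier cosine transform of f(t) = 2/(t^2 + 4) pi * exp(-2 * ν)/2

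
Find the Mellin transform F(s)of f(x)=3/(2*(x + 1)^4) gamma(s)*gamma(4 - s)/4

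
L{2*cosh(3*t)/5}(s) 2*s/(5*(s^2 - 9))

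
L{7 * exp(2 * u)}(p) 7/(p - 2)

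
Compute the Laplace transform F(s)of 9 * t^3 54/s^4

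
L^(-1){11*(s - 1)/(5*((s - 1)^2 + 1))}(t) 11*exp(t)*cos(t)/5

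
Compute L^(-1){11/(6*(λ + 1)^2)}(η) 11*η*exp(-η)/6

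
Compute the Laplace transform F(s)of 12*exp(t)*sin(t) 12/((s - 1)^2+1)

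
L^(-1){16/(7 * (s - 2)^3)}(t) 8 * t^2 * exp(2 * t)/7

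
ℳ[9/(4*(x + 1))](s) 9*pi*csc(pi*s)/4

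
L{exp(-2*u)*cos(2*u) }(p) (p + 2) /((p + 2) ^2 + 4) 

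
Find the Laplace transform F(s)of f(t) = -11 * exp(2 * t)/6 -11/(6 * s - 12)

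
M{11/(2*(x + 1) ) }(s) 11*pi*csc(pi*s) /2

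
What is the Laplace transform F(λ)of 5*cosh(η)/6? 5*λ/(6*(λ^2 - 1))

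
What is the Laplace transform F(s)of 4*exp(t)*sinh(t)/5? 4/(5*s*(s - 2))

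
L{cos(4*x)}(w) w/(w^2 + 16)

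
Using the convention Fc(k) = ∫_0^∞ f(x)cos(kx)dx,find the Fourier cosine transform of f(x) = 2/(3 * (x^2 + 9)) pi * exp(-3 * k)/9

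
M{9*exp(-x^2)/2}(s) 9*gamma(s/2)/4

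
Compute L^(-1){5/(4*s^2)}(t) 5*t/4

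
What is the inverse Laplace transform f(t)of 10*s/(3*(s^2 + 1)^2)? 5*t*sin(t)/3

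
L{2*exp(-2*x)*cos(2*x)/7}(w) 2*(w + 2)/(7*((w + 2)^2 + 4))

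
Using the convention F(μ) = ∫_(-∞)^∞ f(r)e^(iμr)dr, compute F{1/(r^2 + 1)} pi*exp(-Abs(μ))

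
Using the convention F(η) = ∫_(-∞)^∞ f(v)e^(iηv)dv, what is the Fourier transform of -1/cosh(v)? -pi/cosh(pi * η/2)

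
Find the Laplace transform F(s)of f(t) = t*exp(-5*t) (s + 5)^(-2)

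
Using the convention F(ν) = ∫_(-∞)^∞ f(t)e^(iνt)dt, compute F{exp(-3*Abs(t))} 6/(ν^2+9)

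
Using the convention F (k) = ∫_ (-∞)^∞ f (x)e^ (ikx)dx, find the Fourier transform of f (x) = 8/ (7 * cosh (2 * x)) 4 * pi/ (7 * cosh (pi * k/4))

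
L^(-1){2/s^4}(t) t^3/3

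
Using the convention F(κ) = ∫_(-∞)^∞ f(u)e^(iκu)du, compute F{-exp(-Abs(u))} -2/(κ^2 + 1)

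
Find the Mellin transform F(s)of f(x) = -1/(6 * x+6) -pi * csc(pi * s)/6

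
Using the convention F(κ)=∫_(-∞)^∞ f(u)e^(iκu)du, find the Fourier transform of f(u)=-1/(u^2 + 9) -pi * exp(-3 * Abs(κ))/3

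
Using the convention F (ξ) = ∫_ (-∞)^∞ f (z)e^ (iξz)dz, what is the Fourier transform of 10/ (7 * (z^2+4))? 5 * pi * exp (-2 * Abs (ξ))/7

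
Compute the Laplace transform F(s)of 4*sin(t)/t 4*atan(1/s)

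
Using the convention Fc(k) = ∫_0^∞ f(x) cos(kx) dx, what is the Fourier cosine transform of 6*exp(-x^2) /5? 3*sqrt(pi)*exp(-k^2/4) /5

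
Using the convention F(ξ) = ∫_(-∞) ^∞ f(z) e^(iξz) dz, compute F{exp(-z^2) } sqrt(pi) * exp(-ξ^2/4) 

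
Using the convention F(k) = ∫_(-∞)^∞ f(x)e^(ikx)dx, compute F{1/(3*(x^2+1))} pi*exp(-Abs(k))/3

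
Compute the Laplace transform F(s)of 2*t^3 12/s^4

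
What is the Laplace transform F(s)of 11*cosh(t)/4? 11*s/(4*(s^2 - 1))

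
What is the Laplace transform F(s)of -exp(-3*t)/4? -1/(4*s + 12)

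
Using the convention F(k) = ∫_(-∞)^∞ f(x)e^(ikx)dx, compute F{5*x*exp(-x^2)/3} 5*I*sqrt(pi)*k*exp(-k^2/4)/6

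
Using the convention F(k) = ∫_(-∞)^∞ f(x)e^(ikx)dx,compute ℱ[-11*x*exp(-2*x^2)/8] -11*sqrt(2)*I*sqrt(pi)*k*exp(-k^2/8)/64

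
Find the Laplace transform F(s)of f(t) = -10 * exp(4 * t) -10/(s - 4)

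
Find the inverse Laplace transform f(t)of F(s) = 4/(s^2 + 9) 4 * sin(3 * t)/3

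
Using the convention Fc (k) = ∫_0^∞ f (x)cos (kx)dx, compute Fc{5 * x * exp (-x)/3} 5 * (1 - k^2)/ (3 * (k^2 + 1)^2)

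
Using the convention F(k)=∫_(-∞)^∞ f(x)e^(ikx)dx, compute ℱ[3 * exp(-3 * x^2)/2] sqrt(3) * sqrt(pi) * exp(-k^2/12)/2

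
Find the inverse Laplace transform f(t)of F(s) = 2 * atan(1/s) 2 * sin(t)/t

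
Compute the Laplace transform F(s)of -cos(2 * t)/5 -s/(5 * s^2 + 20)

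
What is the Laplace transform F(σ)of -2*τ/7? -2/(7*σ^2)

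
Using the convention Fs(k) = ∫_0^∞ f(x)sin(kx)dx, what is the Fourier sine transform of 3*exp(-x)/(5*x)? 3*atan(k)/5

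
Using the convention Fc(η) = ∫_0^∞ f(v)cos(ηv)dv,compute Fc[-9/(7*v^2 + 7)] -9*pi*exp(-η)/14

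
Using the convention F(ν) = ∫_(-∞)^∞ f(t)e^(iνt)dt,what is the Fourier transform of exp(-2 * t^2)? sqrt(2) * sqrt(pi) * exp(-ν^2/8)/2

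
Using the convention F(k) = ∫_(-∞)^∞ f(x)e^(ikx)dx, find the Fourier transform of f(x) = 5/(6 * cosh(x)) 5 * pi/(6 * cosh(pi * k/2))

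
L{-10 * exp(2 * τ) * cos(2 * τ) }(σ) 10 * (2 - σ) /((σ - 2) ^2 + 4) 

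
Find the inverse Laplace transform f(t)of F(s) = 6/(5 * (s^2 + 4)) 3 * sin(2 * t)/5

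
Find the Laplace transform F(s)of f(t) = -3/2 -3/(2 * s)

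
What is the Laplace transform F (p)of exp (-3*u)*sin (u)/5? 1/ (5*( (p + 3)^2 + 1))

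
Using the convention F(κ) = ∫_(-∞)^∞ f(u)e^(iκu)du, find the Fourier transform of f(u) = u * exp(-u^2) I * sqrt(pi) * κ * exp(-κ^2/4)/2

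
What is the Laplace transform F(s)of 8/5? 8/(5*s)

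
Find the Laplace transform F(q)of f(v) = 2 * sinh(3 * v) 6/(q^2 - 9)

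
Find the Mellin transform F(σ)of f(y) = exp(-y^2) gamma(σ/2)/2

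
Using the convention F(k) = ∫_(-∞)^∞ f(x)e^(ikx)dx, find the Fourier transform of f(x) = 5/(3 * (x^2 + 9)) 5 * pi * exp(-3 * Abs(k))/9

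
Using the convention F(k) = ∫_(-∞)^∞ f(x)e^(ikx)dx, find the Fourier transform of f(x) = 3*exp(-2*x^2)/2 3*sqrt(2)*sqrt(pi)*exp(-k^2/8)/4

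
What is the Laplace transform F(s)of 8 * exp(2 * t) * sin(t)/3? 8/(3 * ((s - 2)^2 + 1))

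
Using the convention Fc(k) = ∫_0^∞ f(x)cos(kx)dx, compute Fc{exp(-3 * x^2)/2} sqrt(3) * sqrt(pi) * exp(-k^2/12)/12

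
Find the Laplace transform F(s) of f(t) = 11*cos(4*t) 11*s/(s^2 + 16) 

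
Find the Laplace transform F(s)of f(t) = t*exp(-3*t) (s + 3)^(-2)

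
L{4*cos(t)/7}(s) 4*s/(7*(s^2+1))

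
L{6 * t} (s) 6/s^2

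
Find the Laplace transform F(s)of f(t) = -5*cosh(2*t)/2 -5*s/(2*s^2 - 8)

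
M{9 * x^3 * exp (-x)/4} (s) 9 * gamma (s+3)/4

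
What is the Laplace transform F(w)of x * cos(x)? (w^2 - 1)/(w^2 + 1)^2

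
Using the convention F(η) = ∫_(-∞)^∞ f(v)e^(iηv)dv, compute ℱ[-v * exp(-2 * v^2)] -sqrt(2) * I * sqrt(pi) * η * exp(-η^2/8)/8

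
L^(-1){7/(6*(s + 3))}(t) 7*exp(-3*t)/6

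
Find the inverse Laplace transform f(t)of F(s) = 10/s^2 10*t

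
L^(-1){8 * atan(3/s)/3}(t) 8 * sin(3 * t)/(3 * t)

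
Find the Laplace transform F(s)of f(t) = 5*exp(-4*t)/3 5/(3*(s + 4))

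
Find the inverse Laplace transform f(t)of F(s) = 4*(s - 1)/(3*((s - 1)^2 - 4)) 4*exp(t)*cosh(2*t)/3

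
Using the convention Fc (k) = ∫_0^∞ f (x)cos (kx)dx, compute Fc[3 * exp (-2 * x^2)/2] 3 * sqrt (2) * sqrt (pi) * exp (-k^2/8)/8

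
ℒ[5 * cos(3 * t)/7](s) 5 * s/(7 * (s^2 + 9))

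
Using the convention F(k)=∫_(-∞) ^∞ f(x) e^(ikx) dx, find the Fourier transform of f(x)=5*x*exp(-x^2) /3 5*I*sqrt(pi)*k*exp(-k^2/4) /6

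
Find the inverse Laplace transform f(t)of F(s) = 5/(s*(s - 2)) 5*exp(t)*sinh(t)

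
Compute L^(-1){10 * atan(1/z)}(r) 10 * sin(r)/r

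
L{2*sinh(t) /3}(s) 2/(3*(s^2-1) ) 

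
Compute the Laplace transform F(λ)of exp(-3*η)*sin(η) 1/((λ + 3)^2 + 1)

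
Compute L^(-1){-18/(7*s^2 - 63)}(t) -6*sinh(3*t)/7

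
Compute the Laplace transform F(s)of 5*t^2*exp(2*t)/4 5/(2*(s - 2)^3)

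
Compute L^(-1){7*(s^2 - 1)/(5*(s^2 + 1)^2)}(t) 7*t*cos(t)/5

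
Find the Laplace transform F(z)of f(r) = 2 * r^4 48/z^5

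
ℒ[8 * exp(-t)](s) 8/(s + 1)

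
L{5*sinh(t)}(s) 5/(s^2 - 1)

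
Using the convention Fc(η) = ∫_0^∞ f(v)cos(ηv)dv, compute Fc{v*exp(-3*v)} (9 - η^2)/(η^2 + 9)^2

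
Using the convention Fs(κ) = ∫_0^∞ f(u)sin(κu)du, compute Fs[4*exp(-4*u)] 4*κ/(κ^2 + 16)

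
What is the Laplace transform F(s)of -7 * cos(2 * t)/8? -7 * s/(8 * s^2+32)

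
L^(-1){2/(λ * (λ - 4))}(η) exp(2 * η) * sinh(2 * η)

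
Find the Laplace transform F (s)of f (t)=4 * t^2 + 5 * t 5/s^2 + 8/s^3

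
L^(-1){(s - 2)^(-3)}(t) t^2 * exp(2 * t)/2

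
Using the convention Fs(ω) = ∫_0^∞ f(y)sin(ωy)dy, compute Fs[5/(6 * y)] 5 * pi/12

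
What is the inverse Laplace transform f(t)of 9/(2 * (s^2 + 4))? 9 * sin(2 * t)/4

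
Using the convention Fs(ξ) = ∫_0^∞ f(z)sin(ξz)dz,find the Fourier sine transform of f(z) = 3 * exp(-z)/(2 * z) 3 * atan(ξ)/2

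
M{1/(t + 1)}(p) pi*csc(pi*p)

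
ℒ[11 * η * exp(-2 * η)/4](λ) 11/(4 * (λ + 2)^2)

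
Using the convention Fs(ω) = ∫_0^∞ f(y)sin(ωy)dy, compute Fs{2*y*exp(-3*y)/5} 12*ω/(5*(ω^2 + 9)^2)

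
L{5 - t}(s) 5/s - 1/s^2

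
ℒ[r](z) z^(-2)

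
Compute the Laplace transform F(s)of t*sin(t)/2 s/(s^2 + 1)^2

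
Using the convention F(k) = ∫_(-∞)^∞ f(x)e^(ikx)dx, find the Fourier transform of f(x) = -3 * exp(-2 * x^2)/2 -3 * sqrt(2) * sqrt(pi) * exp(-k^2/8)/4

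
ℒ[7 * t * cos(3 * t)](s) 7 * (s^2 - 9)/(s^2 + 9)^2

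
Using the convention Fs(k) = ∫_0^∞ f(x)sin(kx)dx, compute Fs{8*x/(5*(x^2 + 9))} 4*pi*exp(-3*k)/5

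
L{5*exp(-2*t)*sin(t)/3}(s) 5/(3*((s + 2)^2 + 1))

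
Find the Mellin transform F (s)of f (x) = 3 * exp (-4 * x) 3 * gamma (s)/4^s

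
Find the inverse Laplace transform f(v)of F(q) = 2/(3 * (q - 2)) 2 * exp(2 * v)/3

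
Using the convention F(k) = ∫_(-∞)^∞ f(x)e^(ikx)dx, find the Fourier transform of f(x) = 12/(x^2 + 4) 6*pi*exp(-2*Abs(k))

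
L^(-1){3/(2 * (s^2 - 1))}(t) 3 * sinh(t)/2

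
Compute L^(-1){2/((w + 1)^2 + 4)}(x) exp(-x)*sin(2*x)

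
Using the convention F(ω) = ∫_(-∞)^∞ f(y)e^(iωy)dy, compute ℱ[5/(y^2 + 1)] 5 * pi * exp(-Abs(ω))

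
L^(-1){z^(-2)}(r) r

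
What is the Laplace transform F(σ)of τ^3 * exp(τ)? 6/(σ - 1)^4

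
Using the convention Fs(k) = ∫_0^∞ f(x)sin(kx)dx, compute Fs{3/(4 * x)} 3 * pi/8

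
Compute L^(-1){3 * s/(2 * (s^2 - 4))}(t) 3 * cosh(2 * t)/2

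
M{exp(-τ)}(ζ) gamma(ζ)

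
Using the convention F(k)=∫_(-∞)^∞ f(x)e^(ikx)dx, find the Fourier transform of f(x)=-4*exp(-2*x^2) -2*sqrt(2)*sqrt(pi)*exp(-k^2/8)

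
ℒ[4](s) 4/s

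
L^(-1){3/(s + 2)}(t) 3*exp(-2*t)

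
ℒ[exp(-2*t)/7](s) 1/(7*(s + 2))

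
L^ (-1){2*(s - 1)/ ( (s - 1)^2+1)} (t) 2*exp (t)*cos (t)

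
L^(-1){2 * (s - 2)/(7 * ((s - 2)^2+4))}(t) 2 * exp(2 * t) * cos(2 * t)/7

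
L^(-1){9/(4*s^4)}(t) 3*t^3/8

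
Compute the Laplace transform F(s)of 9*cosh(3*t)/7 9*s/(7*(s^2-9))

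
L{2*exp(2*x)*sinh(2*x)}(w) 4/(w*(w - 4))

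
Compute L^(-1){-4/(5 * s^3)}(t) -2 * t^2/5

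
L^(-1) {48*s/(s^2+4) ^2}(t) 12*t*sin(2*t) 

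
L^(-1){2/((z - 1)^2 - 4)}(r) exp(r)*sinh(2*r)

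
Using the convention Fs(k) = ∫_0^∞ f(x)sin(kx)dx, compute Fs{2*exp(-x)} 2*k/(k^2 + 1)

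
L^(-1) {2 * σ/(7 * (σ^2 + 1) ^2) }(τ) τ * sin(τ) /7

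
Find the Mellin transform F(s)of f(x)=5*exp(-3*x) 5*gamma(s)/3^s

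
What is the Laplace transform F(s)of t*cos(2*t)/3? (s^2 - 4)/(3*(s^2+4)^2)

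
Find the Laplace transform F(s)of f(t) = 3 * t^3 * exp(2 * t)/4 9/(2 * (s - 2)^4)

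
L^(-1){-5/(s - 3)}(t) -5 * exp(3 * t)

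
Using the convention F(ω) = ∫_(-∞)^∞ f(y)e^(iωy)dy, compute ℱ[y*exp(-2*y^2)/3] sqrt(2)*I*sqrt(pi)*ω*exp(-ω^2/8)/24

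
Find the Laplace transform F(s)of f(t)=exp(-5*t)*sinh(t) 1/((s + 5)^2 - 1)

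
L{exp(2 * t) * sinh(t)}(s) 1/((s - 2)^2-1)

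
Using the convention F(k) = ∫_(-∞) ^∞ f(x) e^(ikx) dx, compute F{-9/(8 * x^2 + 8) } -9 * pi * exp(-Abs(k) ) /8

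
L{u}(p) p^(-2) 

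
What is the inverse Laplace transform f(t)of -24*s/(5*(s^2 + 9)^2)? -4*t*sin(3*t)/5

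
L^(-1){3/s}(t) 3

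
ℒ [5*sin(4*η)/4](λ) 5/(λ^2 + 16)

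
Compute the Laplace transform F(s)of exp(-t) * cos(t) (s+1)/((s+1)^2+1)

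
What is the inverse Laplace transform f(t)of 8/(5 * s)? 8/5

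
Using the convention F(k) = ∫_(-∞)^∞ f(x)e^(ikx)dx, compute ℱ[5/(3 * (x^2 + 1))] 5 * pi * exp(-Abs(k))/3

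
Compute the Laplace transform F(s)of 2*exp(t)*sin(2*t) 4/((s - 1)^2 + 4)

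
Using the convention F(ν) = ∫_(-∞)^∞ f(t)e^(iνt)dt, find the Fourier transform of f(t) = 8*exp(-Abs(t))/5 16/(5*(ν^2 + 1))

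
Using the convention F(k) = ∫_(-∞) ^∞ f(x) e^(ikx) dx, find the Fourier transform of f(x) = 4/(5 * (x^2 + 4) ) 2 * pi * exp(-2 * Abs(k) ) /5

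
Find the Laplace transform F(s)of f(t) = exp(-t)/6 1/(6 * (s+1))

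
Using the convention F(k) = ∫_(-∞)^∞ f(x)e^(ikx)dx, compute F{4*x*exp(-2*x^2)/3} sqrt(2)*I*sqrt(pi)*k*exp(-k^2/8)/6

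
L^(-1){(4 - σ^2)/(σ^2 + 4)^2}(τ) -τ*cos(2*τ)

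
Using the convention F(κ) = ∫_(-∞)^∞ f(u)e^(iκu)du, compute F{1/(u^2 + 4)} pi*exp(-2*Abs(κ))/2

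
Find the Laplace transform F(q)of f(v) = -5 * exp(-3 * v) -5/(q + 3)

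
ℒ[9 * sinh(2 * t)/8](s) 9/(4 * (s^2 - 4))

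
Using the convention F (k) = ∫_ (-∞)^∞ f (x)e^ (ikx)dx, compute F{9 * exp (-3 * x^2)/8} 3 * sqrt (3) * sqrt (pi) * exp (-k^2/12)/8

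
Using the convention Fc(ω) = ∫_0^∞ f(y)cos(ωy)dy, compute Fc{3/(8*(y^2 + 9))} pi*exp(-3*ω)/16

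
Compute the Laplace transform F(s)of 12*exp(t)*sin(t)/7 12/(7*((s - 1)^2 + 1))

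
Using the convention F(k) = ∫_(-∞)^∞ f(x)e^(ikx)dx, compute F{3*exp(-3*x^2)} sqrt(3)*sqrt(pi)*exp(-k^2/12)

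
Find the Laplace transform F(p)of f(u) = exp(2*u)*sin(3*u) 3/((p - 2)^2 + 9)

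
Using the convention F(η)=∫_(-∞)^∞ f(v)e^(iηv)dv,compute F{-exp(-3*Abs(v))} -6/(η^2 + 9)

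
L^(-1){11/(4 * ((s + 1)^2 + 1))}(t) 11 * exp(-t) * sin(t)/4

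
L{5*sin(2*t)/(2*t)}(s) 5*atan(2/s)/2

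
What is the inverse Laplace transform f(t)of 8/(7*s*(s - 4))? 4*exp(2*t)*sinh(2*t)/7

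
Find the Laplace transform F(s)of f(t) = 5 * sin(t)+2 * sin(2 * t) 4/(s^2+4)+5/(s^2+1)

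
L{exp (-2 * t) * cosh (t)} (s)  (s + 2)/ ( (s + 2)^2-1)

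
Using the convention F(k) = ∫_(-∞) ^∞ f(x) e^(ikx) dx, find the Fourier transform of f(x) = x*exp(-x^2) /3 I*sqrt(pi)*k*exp(-k^2/4) /6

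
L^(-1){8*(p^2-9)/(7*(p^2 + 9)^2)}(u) 8*u*cos(3*u)/7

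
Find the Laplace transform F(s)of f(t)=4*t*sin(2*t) 16*s/(s^2 + 4)^2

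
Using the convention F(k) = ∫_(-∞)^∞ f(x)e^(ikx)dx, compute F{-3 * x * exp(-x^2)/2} -3 * I * sqrt(pi) * k * exp(-k^2/4)/4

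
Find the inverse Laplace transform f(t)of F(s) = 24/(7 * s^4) 4 * t^3/7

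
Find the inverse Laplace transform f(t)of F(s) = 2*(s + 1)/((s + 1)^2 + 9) 2*exp(-t)*cos(3*t)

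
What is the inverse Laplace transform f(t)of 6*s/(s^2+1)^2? 3*t*sin(t)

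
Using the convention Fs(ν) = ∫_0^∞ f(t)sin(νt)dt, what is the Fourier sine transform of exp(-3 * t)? ν/(ν^2 + 9)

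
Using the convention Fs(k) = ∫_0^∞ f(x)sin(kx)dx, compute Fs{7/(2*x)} 7*pi/4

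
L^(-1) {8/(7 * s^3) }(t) 4 * t^2/7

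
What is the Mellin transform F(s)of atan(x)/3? -pi * sec(pi * s/2)/(6 * s)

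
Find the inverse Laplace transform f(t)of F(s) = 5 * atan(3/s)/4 5 * sin(3 * t)/(4 * t)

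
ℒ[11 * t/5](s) 11/(5 * s^2)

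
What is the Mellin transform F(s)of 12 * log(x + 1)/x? -12 * pi * csc(pi * s)/(s - 1)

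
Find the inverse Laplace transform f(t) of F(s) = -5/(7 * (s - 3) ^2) -5 * t * exp(3 * t) /7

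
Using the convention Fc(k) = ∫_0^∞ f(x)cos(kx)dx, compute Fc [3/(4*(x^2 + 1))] 3*pi*exp(-k)/8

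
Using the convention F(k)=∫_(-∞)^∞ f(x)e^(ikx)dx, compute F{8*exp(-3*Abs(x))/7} 48/(7*(k^2 + 9))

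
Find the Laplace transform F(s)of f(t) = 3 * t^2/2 3/s^3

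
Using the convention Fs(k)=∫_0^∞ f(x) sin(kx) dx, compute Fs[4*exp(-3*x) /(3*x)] 4*atan(k/3) /3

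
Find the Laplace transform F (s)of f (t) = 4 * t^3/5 24/ (5 * s^4)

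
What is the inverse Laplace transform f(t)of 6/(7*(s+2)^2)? 6*t*exp(-2*t)/7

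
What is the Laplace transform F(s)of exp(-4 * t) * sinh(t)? 1/((s + 4)^2 - 1)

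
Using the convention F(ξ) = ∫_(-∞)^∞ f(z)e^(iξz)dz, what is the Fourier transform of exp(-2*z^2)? sqrt(2)*sqrt(pi)*exp(-ξ^2/8)/2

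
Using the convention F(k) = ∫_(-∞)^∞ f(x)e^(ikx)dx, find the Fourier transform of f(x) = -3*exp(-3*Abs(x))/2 -9/(k^2 + 9)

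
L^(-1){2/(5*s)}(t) 2/5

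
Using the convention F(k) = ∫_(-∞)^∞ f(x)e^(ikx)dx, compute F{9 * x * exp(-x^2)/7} 9 * I * sqrt(pi) * k * exp(-k^2/4)/14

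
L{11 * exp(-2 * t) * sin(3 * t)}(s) 33/((s+2)^2+9)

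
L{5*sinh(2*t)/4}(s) 5/(2*(s^2 - 4))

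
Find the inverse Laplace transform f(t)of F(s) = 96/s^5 4*t^4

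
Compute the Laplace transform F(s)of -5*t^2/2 -5/s^3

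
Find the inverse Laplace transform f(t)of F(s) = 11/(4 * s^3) 11 * t^2/8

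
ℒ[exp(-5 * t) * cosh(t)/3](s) (s+5)/(3 * ((s+5)^2 - 1))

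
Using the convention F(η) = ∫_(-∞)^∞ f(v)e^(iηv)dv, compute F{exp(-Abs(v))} 2/(η^2+1)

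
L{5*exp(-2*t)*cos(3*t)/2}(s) 5*(s + 2)/(2*((s + 2)^2 + 9))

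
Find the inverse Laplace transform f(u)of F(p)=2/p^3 u^2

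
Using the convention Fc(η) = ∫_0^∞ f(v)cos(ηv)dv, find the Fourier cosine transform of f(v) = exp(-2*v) 2/(η^2 + 4)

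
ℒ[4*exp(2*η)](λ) 4/(λ - 2) 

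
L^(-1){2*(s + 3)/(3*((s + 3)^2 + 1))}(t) 2*exp(-3*t)*cos(t)/3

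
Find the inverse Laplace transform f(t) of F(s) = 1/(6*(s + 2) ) exp(-2*t) /6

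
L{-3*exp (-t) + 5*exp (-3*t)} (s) 5/ (s + 3)-3/ (s + 1)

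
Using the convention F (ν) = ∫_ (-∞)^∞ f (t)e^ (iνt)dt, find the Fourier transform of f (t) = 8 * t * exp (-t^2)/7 4 * I * sqrt (pi) * ν * exp (-ν^2/4)/7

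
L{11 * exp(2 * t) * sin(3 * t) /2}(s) 33/(2 * ((s - 2) ^2+9) ) 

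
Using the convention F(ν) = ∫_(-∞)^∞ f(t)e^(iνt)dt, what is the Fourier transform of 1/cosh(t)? pi/cosh(pi * ν/2)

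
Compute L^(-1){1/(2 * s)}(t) 1/2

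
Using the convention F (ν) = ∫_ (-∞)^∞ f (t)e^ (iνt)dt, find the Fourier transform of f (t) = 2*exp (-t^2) 2*sqrt (pi)*exp (-ν^2/4)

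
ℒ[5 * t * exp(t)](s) 5/(s - 1)^2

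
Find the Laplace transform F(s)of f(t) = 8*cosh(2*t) 8*s/(s^2 - 4)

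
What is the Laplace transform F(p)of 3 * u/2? 3/(2 * p^2)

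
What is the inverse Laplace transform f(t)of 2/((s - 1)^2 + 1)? 2*exp(t)*sin(t)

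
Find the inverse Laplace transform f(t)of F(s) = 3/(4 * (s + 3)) 3 * exp(-3 * t)/4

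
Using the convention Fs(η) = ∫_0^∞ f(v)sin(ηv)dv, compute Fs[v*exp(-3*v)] 6*η/(η^2 + 9)^2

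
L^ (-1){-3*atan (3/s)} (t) -3*sin (3*t)/t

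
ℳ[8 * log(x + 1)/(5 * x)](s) -8 * pi * csc(pi * s)/(5 * s - 5)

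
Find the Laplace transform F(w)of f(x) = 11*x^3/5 66/(5*w^4)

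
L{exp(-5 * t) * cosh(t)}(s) (s + 5)/((s + 5)^2 - 1)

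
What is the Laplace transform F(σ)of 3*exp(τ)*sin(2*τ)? 6/((σ - 1)^2 + 4)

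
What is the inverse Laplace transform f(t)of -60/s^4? -10 * t^3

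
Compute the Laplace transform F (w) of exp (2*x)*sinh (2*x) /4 1/ (2*w*(w - 4) ) 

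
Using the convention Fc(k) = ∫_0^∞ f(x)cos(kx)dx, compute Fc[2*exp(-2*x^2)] sqrt(2)*sqrt(pi)*exp(-k^2/8)/2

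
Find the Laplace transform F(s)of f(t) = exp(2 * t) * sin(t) 1/((s - 2)^2 + 1)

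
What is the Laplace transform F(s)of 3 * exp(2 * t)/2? 3/(2 * (s - 2))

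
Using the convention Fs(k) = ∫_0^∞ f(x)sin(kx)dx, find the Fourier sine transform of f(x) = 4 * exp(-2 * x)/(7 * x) 4 * atan(k/2)/7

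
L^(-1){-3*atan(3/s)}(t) -3*sin(3*t)/t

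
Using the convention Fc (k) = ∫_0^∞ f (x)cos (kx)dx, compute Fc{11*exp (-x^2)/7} 11*sqrt (pi)*exp (-k^2/4)/14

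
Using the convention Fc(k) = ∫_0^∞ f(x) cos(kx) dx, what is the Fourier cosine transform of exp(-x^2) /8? sqrt(pi)*exp(-k^2/4) /16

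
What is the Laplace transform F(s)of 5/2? 5/(2*s)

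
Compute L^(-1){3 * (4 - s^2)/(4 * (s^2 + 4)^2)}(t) -3 * t * cos(2 * t)/4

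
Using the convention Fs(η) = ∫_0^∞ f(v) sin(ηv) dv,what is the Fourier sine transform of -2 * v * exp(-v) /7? -4 * η/(7 * (η^2 + 1) ^2) 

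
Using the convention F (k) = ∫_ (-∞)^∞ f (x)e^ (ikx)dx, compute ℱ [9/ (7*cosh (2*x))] 9*pi/ (14*cosh (pi*k/4))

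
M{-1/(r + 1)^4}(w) pi * (w - 3) * (w - 2) * (w - 1)/(6 * sin(pi * w))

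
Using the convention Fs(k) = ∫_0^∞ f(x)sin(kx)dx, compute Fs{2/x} pi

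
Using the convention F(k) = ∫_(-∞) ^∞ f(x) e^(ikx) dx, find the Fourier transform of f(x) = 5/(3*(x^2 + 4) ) 5*pi*exp(-2*Abs(k) ) /6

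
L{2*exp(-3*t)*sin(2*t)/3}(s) 4/(3*((s + 3)^2 + 4))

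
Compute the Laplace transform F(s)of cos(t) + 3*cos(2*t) 3*s/(s^2 + 4) + s/(s^2 + 1)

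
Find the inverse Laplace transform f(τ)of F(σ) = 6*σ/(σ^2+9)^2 τ*sin(3*τ)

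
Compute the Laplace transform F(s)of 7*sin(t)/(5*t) 7*atan(1/s)/5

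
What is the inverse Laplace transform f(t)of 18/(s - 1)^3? 9*t^2*exp(t)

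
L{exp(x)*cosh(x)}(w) (w - 1)/(w*(w - 2))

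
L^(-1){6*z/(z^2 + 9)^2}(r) r*sin(3*r)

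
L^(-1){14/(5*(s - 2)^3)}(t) 7*t^2*exp(2*t)/5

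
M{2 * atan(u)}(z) -pi * sec(pi * z/2)/z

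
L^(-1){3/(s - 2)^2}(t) 3*t*exp(2*t)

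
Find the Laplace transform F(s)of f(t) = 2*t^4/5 48/(5*s^5)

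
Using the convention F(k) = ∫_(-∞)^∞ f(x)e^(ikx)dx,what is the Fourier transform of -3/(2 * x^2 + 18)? -pi * exp(-3 * Abs(k))/2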